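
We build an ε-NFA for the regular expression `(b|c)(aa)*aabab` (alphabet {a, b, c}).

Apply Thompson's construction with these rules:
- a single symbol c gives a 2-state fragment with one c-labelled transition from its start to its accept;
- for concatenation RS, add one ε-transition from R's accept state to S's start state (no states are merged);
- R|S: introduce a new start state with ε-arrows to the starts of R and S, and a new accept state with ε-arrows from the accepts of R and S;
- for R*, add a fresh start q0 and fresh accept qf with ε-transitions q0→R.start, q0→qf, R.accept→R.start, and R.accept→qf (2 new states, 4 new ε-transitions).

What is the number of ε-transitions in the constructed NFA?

15

Bottom-up over the parse tree:
Each of the 9 symbol leaves contributes 0 ε-transitions.
  b|c : 4 ε-transitions
  aa : 1 ε-transition
  (aa)* : 5 ε-transitions
  (b|c)(aa)*aabab : 15 ε-transitions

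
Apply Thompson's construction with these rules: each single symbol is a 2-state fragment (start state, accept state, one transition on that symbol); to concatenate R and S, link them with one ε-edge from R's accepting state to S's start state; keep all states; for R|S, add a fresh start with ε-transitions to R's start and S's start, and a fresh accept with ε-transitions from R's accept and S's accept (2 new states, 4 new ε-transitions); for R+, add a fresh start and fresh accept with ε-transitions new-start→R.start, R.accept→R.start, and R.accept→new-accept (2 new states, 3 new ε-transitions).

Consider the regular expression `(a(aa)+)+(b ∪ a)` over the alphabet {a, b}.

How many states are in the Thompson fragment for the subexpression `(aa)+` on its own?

Fragment for `(aa)+`:
Each of the 2 symbol leaves contributes a 2-state fragment.
  aa → 4 states
  (aa)+ → 6 states

6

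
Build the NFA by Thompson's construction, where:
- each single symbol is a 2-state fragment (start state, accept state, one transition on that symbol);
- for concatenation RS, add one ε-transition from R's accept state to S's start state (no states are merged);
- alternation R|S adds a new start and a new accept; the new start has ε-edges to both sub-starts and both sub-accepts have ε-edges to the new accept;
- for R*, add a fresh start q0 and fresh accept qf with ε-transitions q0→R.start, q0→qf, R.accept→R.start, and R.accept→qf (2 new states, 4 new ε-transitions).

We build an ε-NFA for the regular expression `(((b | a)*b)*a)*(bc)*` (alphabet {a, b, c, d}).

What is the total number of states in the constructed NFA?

22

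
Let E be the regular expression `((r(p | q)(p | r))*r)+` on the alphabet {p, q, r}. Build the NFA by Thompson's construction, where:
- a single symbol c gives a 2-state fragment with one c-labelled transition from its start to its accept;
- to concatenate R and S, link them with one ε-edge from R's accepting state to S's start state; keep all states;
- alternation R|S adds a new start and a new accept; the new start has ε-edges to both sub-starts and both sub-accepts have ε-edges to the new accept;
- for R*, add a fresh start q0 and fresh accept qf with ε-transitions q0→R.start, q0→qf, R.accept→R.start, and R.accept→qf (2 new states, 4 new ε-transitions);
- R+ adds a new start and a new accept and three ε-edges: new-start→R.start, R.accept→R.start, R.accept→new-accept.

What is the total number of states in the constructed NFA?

20

Recursing over subexpressions:
Each of the 6 symbol leaves contributes a 2-state fragment.
  p | q : 6 states
  p | r : 6 states
  r(p | q)(p | r) : 14 states
  (r(p | q)(p | r))* : 16 states
  (r(p | q)(p | r))*r : 18 states
  ((r(p | q)(p | r))*r)+ : 20 states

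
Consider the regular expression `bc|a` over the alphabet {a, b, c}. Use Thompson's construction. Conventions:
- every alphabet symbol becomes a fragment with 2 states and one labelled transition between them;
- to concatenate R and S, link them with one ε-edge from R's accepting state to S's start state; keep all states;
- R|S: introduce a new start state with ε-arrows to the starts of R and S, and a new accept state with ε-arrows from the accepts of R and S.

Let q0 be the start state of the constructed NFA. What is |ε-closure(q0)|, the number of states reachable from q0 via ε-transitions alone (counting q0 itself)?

3

Let C(F) = |ε-closure(F.start)| within fragment F, and note whether F accepts ε. Symbol fragments have C = 1 and do not accept ε. Then:
  bc — same as the first factor's closure: C = 1
  bc|a — new start ε-reaches every alternative's start; none of them accept ε, so the new accept is not reached: C = 1 + 1 + 1 = 3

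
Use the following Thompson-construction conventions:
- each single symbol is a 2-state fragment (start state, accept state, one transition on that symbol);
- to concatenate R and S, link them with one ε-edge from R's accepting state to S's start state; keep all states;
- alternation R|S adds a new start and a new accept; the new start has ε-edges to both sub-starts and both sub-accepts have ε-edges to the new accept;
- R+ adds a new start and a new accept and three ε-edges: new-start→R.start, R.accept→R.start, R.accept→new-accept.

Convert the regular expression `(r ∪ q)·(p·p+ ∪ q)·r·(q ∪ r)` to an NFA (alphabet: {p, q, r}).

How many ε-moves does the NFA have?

Per subexpression:
Each of the 8 symbol leaves contributes 0 ε-transitions.
  r ∪ q = 4 ε-transitions
  p+ = 3 ε-transitions
  p·p+ = 4 ε-transitions
  p·p+ ∪ q = 8 ε-transitions
  q ∪ r = 4 ε-transitions
  (r ∪ q)·(p·p+ ∪ q)·r·(q ∪ r) = 19 ε-transitions

19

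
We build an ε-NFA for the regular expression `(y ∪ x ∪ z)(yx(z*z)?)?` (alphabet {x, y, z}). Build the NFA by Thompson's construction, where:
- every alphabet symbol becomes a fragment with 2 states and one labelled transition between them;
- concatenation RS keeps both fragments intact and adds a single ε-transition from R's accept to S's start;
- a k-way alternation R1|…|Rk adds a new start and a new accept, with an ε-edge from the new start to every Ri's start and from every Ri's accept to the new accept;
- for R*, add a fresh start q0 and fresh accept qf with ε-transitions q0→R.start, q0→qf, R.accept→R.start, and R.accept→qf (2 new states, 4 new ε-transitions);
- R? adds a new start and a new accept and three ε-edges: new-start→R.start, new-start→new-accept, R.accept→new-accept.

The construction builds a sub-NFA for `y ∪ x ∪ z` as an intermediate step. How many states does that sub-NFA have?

8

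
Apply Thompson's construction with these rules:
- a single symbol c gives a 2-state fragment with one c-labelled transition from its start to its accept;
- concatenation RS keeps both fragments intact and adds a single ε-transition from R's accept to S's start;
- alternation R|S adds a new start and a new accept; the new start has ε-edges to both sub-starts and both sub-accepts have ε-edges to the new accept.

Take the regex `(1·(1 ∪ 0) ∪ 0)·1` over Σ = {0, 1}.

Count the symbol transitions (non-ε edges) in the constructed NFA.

5

Bottom-up over the parse tree:
Each of the 5 symbol leaves contributes exactly 1 symbol transition.
  1 ∪ 0 : 2 symbol transitions
  1·(1 ∪ 0) : 3 symbol transitions
  1·(1 ∪ 0) ∪ 0 : 4 symbol transitions
  (1·(1 ∪ 0) ∪ 0)·1 : 5 symbol transitions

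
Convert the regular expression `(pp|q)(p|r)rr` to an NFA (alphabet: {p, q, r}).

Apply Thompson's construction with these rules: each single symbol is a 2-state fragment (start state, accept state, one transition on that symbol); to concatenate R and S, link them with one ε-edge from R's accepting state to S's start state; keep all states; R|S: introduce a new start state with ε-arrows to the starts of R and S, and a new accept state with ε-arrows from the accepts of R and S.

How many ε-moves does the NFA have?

12

Per subexpression:
Each of the 7 symbol leaves contributes 0 ε-transitions.
  pp = 1 ε-transition
  pp|q = 5 ε-transitions
  p|r = 4 ε-transitions
  (pp|q)(p|r)rr = 12 ε-transitions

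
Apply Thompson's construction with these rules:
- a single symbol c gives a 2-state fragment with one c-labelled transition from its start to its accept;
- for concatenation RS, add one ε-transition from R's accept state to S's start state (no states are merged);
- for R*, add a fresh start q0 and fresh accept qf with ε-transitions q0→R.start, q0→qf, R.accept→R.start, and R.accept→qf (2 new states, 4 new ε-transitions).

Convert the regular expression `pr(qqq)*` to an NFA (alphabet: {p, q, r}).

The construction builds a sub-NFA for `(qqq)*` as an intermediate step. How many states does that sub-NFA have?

8

Fragment for `(qqq)*`:
Each of the 3 symbol leaves contributes a 2-state fragment.
  qqq → 6 states
  (qqq)* → 8 states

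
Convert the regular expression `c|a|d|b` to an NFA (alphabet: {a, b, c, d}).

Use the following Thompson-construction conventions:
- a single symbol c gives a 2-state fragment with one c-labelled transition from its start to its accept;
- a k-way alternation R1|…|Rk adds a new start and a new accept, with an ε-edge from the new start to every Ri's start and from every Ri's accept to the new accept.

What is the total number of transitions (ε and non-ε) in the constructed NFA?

Recursing over subexpressions:
Each of the 4 symbol leaves contributes 1 transition (1 symbol, 0 ε).
  c|a|d|b → 12 transitions (4 symbol, 8 ε)

12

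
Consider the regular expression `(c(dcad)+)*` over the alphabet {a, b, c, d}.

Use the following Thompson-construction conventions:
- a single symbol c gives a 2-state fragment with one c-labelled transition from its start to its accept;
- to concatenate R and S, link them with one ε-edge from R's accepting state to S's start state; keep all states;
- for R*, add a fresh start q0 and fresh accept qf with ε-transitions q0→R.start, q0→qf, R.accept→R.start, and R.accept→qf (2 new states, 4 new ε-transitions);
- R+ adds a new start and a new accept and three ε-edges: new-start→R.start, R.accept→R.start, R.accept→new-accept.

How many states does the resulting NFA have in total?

Bottom-up over the parse tree:
Each of the 5 symbol leaves contributes a 2-state fragment.
  dcad — 8 states
  (dcad)+ — 10 states
  c(dcad)+ — 12 states
  (c(dcad)+)* — 14 states

14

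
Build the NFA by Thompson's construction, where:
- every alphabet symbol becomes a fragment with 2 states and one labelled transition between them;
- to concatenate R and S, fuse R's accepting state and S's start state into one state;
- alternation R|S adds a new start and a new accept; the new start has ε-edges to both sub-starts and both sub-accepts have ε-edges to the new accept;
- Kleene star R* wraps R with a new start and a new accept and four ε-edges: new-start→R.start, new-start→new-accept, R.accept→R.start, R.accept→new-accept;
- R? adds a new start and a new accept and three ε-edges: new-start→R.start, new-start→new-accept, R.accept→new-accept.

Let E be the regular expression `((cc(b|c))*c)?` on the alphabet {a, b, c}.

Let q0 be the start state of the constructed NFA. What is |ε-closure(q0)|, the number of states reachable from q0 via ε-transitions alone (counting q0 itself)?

5

Let C(F) = |ε-closure(F.start)| within fragment F, and note whether F accepts ε. Symbol fragments have C = 1 and do not accept ε. Then:
  b|c → |closure| = 1 + 1 + 1 = 3 (the new accept is not ε-reachable since no branch accepts ε)
  cc(b|c) → |closure| equals the left operand's closure size = 1 (its accept is not ε-reachable, so the closure stops there)
  (cc(b|c))* → the star's fresh start ε-reaches both the body's start and the fresh accept: |closure| = 2 + 1 = 3
  (cc(b|c))*c → the left operand accepts ε, so the closure extends into the next operand (the shared merged state is already counted); |closure| = 3 + (1−1) = 3
  ((cc(b|c))*c)? → new start has ε-edges to the inner start and to the new accept, so |closure| = 2 + 3 = 5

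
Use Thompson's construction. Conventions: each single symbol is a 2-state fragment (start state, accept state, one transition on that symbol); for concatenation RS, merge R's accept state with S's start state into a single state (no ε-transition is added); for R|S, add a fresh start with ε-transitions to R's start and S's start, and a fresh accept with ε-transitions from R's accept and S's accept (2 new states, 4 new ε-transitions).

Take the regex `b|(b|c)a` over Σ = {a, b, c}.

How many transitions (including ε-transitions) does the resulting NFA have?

12

By structural recursion:
Each of the 4 symbol leaves contributes 1 transition (1 symbol, 0 ε).
  b|c — 6 transitions (2 symbol, 4 ε)
  (b|c)a — 7 transitions (3 symbol, 4 ε)
  b|(b|c)a — 12 transitions (4 symbol, 8 ε)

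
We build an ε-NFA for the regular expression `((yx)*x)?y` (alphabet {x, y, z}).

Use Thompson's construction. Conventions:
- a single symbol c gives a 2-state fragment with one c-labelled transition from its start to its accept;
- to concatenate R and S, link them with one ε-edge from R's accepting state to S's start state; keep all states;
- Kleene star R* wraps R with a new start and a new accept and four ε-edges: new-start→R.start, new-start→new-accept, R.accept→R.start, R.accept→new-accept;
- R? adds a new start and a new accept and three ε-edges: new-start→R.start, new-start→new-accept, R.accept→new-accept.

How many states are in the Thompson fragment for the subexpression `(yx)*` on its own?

6

Fragment for `(yx)*`:
Each of the 2 symbol leaves contributes a 2-state fragment.
  yx = 4 states
  (yx)* = 6 states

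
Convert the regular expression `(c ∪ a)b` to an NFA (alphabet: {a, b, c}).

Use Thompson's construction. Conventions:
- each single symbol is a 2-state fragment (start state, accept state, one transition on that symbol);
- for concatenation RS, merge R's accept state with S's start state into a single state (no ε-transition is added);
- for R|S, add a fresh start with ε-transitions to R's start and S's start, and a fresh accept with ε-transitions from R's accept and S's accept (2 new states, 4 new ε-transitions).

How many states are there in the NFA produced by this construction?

7

By structural recursion:
Each of the 3 symbol leaves contributes a 2-state fragment.
  c ∪ a → 6 states
  (c ∪ a)b → 7 states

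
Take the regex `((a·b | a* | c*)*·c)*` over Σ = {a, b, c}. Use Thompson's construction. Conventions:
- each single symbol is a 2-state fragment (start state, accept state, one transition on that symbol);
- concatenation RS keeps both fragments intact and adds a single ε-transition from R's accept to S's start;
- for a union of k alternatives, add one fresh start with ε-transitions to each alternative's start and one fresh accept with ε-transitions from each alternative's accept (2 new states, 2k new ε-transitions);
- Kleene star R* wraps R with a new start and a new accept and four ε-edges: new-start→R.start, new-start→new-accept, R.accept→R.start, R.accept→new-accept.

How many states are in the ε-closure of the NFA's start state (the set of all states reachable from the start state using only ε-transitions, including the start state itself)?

Work bottom-up. For each fragment F, track |ε-closure(F.start)| and whether F's accept lies in that closure (i.e. whether F accepts ε). A single-symbol fragment has closure size 1 and does not accept ε.
  a·b — |closure| equals the left operand's closure size = 1 (its accept is not ε-reachable, so the closure stops there)
  a* — |closure| = 1 (new start) + 1 (body) + 1 (new accept) = 3
  c* — the star's fresh start ε-reaches both the body's start and the fresh accept: |closure| = 2 + 1 = 3
  a·b | a* | c* — |closure| = 1 (new start) + (1 + 3 + 3) + 1 (new accept, since some branch ε-reaches its own accept) = 9
  (a·b | a* | c*)* — the star's fresh start ε-reaches both the body's start and the fresh accept: |closure| = 2 + 9 = 11
  (a·b | a* | c*)*·c — the left operand accepts ε, so the closure extends into the next operand (via the concat ε-link); |closure| = 11 + 1 = 12
  ((a·b | a* | c*)*·c)* — the star's fresh start ε-reaches both the body's start and the fresh accept: |closure| = 2 + 12 = 14

14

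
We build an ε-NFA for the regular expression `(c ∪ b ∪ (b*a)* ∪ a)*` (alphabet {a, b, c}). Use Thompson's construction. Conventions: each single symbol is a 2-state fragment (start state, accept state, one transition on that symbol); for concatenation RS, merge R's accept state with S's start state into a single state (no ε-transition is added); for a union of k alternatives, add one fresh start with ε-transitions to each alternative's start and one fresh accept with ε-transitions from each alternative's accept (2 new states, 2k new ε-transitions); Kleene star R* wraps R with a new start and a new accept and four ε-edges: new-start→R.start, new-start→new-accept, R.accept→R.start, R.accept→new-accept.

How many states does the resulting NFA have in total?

17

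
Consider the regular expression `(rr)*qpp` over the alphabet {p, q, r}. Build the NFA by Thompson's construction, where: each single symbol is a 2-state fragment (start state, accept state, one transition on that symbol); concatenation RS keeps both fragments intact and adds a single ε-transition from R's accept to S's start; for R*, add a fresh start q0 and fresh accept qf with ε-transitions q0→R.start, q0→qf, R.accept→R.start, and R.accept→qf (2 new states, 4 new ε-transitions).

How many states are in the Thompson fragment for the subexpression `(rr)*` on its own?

Fragment for `(rr)*`:
Each of the 2 symbol leaves contributes a 2-state fragment.
  rr : 4 states
  (rr)* : 6 states

6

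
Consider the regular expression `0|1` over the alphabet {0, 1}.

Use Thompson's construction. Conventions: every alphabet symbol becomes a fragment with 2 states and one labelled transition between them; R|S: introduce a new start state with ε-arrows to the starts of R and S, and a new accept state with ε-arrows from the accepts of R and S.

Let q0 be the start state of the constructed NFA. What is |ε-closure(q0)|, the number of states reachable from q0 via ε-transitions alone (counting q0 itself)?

Let C(F) = |ε-closure(F.start)| within fragment F, and note whether F accepts ε. Symbol fragments have C = 1 and do not accept ε. Then:
  0|1 : C = 1 + 1 + 1 = 3 (the new accept is not ε-reachable since no branch accepts ε)

3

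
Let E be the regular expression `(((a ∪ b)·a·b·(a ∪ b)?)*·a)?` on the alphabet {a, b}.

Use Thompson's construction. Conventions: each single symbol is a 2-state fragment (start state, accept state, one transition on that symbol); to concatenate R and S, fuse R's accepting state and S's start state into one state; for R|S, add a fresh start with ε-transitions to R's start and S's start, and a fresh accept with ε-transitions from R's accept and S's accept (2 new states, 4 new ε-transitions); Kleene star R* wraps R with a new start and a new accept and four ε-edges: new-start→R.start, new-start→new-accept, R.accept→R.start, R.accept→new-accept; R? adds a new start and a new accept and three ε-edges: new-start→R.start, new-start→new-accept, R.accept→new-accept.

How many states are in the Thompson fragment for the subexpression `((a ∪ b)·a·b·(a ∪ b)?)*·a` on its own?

18

Fragment for `((a ∪ b)·a·b·(a ∪ b)?)*·a`:
Each of the 7 symbol leaves contributes a 2-state fragment.
  a ∪ b = 6 states
  a ∪ b = 6 states
  (a ∪ b)? = 8 states
  (a ∪ b)·a·b·(a ∪ b)? = 15 states
  ((a ∪ b)·a·b·(a ∪ b)?)* = 17 states
  ((a ∪ b)·a·b·(a ∪ b)?)*·a = 18 states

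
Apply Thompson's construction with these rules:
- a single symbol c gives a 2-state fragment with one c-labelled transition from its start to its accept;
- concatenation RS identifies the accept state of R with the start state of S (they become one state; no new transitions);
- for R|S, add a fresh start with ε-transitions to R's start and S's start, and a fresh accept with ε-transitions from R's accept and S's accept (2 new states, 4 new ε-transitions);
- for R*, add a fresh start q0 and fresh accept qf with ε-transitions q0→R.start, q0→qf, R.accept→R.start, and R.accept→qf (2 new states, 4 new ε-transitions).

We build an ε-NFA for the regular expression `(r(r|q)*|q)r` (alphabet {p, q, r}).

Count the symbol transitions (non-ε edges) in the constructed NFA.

5

Recursing over subexpressions:
Each of the 5 symbol leaves contributes exactly 1 symbol transition.
  r|q = 2 symbol transitions
  (r|q)* = 2 symbol transitions
  r(r|q)* = 3 symbol transitions
  r(r|q)*|q = 4 symbol transitions
  (r(r|q)*|q)r = 5 symbol transitions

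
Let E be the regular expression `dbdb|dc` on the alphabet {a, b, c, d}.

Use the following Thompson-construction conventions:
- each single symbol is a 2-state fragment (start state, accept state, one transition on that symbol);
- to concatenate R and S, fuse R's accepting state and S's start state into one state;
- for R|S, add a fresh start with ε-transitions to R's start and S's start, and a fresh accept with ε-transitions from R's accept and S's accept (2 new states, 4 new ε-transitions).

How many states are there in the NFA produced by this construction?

By structural recursion:
Each of the 6 symbol leaves contributes a 2-state fragment.
  dbdb : 5 states
  dc : 3 states
  dbdb|dc : 10 states

10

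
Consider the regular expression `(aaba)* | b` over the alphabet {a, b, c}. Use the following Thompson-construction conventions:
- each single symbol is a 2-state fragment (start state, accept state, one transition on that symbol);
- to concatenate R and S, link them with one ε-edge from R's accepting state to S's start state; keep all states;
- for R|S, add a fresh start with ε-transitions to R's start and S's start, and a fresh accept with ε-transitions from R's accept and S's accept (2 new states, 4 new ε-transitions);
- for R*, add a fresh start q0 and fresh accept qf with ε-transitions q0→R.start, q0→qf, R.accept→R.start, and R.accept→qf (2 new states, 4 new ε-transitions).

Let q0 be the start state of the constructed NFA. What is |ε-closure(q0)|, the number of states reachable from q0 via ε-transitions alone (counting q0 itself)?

6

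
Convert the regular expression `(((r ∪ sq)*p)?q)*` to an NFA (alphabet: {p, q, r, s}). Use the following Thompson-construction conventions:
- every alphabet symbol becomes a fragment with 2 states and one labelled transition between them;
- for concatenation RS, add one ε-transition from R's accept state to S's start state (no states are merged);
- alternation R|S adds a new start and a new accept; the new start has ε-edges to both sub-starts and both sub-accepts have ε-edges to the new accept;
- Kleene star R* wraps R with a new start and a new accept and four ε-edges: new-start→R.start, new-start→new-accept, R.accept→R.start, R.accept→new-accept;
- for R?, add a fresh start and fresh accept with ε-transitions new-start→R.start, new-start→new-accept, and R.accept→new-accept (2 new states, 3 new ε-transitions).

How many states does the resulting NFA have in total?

18

Recursing over subexpressions:
Each of the 5 symbol leaves contributes a 2-state fragment.
  sq → 4 states
  r ∪ sq → 8 states
  (r ∪ sq)* → 10 states
  (r ∪ sq)*p → 12 states
  ((r ∪ sq)*p)? → 14 states
  ((r ∪ sq)*p)?q → 16 states
  (((r ∪ sq)*p)?q)* → 18 states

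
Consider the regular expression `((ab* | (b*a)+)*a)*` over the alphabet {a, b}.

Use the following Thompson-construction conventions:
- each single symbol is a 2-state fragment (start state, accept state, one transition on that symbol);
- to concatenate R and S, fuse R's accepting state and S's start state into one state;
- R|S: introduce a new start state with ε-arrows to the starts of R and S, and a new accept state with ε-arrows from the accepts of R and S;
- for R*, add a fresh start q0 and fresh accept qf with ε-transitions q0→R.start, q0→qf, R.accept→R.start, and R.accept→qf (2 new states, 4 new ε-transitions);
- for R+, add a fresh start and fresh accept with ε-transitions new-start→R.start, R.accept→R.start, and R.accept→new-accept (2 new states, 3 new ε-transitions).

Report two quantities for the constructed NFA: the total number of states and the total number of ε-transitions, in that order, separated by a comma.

Per subexpression:
Each of the 5 symbol leaves contributes 2 states and 0 ε-transitions.
  b* = 4 states, 4 ε-transitions
  ab* = 5 states, 4 ε-transitions
  b* = 4 states, 4 ε-transitions
  b*a = 5 states, 4 ε-transitions
  (b*a)+ = 7 states, 7 ε-transitions
  ab* | (b*a)+ = 14 states, 15 ε-transitions
  (ab* | (b*a)+)* = 16 states, 19 ε-transitions
  (ab* | (b*a)+)*a = 17 states, 19 ε-transitions
  ((ab* | (b*a)+)*a)* = 19 states, 23 ε-transitions

19, 23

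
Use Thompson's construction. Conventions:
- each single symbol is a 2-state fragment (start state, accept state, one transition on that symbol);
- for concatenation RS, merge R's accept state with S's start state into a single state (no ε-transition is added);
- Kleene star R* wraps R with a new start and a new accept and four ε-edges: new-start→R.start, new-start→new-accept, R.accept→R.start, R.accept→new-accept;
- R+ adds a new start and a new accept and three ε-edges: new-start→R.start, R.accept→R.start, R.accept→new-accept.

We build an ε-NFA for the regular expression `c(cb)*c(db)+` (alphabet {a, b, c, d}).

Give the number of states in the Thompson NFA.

11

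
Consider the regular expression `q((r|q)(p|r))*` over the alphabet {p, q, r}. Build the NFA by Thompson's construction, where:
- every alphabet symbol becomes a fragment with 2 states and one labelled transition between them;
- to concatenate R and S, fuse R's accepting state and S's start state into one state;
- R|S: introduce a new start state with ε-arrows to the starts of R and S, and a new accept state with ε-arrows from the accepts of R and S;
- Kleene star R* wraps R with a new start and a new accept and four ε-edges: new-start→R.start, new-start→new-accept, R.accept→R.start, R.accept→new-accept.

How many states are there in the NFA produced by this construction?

14

By structural recursion:
Each of the 5 symbol leaves contributes a 2-state fragment.
  r|q = 6 states
  p|r = 6 states
  (r|q)(p|r) = 11 states
  ((r|q)(p|r))* = 13 states
  q((r|q)(p|r))* = 14 states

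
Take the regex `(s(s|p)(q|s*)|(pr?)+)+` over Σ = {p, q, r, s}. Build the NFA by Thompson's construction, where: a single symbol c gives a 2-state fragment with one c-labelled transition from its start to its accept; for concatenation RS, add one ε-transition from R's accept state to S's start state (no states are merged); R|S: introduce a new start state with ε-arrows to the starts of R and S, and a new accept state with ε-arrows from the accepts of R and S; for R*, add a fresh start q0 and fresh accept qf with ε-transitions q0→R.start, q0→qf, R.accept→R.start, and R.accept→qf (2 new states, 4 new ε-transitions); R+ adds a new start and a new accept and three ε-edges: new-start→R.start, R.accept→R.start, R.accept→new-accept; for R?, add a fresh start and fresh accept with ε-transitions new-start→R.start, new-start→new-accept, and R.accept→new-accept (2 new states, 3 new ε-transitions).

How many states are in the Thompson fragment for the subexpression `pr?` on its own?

Fragment for `pr?`:
Each of the 2 symbol leaves contributes a 2-state fragment.
  r? = 4 states
  pr? = 6 states

6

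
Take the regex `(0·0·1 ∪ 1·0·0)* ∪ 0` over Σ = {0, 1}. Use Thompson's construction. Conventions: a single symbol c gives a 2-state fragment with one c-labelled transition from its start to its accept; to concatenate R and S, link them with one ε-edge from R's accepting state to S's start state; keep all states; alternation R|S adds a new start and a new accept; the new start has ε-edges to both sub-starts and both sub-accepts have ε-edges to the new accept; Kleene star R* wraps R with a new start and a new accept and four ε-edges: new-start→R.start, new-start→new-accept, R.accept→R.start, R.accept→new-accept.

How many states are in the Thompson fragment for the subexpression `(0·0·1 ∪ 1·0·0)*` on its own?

16

Fragment for `(0·0·1 ∪ 1·0·0)*`:
Each of the 6 symbol leaves contributes a 2-state fragment.
  0·0·1 : 6 states
  1·0·0 : 6 states
  0·0·1 ∪ 1·0·0 : 14 states
  (0·0·1 ∪ 1·0·0)* : 16 states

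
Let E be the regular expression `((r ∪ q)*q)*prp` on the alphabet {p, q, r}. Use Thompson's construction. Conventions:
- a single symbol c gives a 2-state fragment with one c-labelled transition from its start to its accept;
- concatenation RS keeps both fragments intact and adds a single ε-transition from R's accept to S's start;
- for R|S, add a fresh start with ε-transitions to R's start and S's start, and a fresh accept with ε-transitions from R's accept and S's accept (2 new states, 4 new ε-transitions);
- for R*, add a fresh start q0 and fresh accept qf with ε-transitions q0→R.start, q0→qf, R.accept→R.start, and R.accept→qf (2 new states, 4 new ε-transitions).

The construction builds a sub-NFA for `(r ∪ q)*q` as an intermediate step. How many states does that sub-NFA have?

10

Fragment for `(r ∪ q)*q`:
Each of the 3 symbol leaves contributes a 2-state fragment.
  r ∪ q — 6 states
  (r ∪ q)* — 8 states
  (r ∪ q)*q — 10 states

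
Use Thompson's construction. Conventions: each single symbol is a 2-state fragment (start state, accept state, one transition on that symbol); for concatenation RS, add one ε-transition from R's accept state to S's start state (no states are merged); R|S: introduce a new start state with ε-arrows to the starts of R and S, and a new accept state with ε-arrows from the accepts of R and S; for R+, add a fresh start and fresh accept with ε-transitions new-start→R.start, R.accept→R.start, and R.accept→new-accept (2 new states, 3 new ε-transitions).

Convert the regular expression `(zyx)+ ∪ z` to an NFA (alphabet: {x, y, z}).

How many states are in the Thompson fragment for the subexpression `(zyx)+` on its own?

8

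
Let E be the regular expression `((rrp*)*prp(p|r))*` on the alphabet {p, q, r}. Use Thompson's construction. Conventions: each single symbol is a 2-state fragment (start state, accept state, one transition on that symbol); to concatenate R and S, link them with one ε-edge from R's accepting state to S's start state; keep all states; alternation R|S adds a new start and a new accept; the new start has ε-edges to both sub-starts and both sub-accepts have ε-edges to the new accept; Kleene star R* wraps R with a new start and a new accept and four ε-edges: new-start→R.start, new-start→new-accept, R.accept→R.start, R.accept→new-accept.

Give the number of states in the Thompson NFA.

24

Per subexpression:
Each of the 8 symbol leaves contributes a 2-state fragment.
  p* : 4 states
  rrp* : 8 states
  (rrp*)* : 10 states
  p|r : 6 states
  (rrp*)*prp(p|r) : 22 states
  ((rrp*)*prp(p|r))* : 24 states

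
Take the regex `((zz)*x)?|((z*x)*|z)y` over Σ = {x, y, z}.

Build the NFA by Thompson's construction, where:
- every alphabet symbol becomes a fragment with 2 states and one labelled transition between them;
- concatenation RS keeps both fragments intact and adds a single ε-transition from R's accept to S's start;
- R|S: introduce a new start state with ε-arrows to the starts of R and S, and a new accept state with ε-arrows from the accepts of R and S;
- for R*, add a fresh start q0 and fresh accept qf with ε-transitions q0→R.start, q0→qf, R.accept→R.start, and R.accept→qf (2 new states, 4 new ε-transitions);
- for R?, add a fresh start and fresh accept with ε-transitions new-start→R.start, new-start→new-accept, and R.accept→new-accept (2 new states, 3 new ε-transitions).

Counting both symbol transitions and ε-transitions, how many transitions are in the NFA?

Recursing over subexpressions:
Each of the 7 symbol leaves contributes 1 transition (1 symbol, 0 ε).
  zz = 3 transitions (2 symbol, 1 ε)
  (zz)* = 7 transitions (2 symbol, 5 ε)
  (zz)*x = 9 transitions (3 symbol, 6 ε)
  ((zz)*x)? = 12 transitions (3 symbol, 9 ε)
  z* = 5 transitions (1 symbol, 4 ε)
  z*x = 7 transitions (2 symbol, 5 ε)
  (z*x)* = 11 transitions (2 symbol, 9 ε)
  (z*x)*|z = 16 transitions (3 symbol, 13 ε)
  ((z*x)*|z)y = 18 transitions (4 symbol, 14 ε)
  ((zz)*x)?|((z*x)*|z)y = 34 transitions (7 symbol, 27 ε)

34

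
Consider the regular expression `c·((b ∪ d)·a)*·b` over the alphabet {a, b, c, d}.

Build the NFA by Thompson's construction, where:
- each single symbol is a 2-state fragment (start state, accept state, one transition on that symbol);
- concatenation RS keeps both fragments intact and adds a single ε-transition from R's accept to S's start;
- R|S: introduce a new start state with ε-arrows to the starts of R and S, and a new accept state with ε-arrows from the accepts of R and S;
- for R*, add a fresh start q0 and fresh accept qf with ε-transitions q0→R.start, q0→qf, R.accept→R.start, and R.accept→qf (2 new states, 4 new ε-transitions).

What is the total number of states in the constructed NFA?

14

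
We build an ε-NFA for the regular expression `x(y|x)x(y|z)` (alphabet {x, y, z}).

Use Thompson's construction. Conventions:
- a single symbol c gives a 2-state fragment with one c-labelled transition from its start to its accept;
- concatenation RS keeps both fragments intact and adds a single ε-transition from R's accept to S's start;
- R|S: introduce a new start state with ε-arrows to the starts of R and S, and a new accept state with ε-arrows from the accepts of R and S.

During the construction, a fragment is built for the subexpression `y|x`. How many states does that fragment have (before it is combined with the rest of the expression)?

6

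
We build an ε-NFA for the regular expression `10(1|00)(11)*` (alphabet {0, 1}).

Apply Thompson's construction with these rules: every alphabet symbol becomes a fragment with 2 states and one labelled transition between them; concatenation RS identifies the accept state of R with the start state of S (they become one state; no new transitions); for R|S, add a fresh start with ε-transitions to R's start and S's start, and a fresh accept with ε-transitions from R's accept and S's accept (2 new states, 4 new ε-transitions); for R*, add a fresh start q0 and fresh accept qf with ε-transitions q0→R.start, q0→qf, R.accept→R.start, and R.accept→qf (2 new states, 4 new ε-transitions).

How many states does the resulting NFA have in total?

13

Recursing over subexpressions:
Each of the 7 symbol leaves contributes a 2-state fragment.
  00 : 3 states
  1|00 : 7 states
  11 : 3 states
  (11)* : 5 states
  10(1|00)(11)* : 13 states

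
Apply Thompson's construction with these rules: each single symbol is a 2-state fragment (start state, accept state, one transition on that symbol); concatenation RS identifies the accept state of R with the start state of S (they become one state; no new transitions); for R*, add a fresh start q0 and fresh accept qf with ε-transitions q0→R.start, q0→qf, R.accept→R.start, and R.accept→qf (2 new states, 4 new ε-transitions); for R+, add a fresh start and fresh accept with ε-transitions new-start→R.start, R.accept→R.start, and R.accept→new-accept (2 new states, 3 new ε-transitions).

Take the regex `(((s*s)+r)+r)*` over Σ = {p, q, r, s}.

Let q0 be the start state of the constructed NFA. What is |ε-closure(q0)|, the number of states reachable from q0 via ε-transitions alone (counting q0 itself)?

7

Work bottom-up. For each fragment F, track |ε-closure(F.start)| and whether F's accept lies in that closure (i.e. whether F accepts ε). A single-symbol fragment has closure size 1 and does not accept ε.
  s* — C = 1 (new start) + 1 (body) + 1 (new accept) = 3
  s*s — C = 3 + (1−1) = 3 (closure spills across the concat boundary because the left factor accepts ε)
  (s*s)+ — C = 1 + 3 = 4 (the body doesn't accept ε, so the new accept is not reached)
  (s*s)+r — same as the first factor's closure: C = 4
  ((s*s)+r)+ — C = 1 + 4 = 5 (the body doesn't accept ε, so the new accept is not reached)
  ((s*s)+r)+r — C equals the left operand's closure size = 5 (its accept is not ε-reachable, so the closure stops there)
  (((s*s)+r)+r)* — new start has ε-edges to the inner start and to the new accept, so C = 2 + 5 = 7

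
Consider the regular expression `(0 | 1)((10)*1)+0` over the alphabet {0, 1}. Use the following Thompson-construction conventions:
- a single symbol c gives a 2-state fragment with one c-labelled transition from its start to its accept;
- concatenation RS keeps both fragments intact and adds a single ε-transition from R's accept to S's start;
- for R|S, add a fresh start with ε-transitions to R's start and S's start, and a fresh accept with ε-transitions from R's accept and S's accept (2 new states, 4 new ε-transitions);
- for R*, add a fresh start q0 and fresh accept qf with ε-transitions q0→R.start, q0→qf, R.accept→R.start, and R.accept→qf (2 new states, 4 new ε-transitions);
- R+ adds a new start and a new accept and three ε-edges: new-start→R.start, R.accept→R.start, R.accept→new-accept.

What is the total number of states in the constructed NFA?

By structural recursion:
Each of the 6 symbol leaves contributes a 2-state fragment.
  0 | 1 = 6 states
  10 = 4 states
  (10)* = 6 states
  (10)*1 = 8 states
  ((10)*1)+ = 10 states
  (0 | 1)((10)*1)+0 = 18 states

18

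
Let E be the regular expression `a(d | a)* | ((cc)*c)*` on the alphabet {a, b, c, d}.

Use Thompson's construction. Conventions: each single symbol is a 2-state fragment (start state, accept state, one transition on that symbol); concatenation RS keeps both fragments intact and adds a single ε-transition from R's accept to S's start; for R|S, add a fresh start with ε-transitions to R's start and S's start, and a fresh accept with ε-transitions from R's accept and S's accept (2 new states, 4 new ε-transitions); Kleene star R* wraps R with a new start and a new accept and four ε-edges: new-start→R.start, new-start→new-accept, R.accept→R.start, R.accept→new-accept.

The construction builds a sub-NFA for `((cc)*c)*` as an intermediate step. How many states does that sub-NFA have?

Fragment for `((cc)*c)*`:
Each of the 3 symbol leaves contributes a 2-state fragment.
  cc = 4 states
  (cc)* = 6 states
  (cc)*c = 8 states
  ((cc)*c)* = 10 states

10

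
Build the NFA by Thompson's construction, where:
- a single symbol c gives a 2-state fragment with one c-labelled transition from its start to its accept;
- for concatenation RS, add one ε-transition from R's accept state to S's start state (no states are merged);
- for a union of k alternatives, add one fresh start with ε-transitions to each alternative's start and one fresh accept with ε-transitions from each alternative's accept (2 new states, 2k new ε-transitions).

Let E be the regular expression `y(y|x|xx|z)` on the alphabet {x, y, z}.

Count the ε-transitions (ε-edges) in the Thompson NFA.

10

By structural recursion:
Each of the 6 symbol leaves contributes 0 ε-transitions.
  xx = 1 ε-transition
  y|x|xx|z = 9 ε-transitions
  y(y|x|xx|z) = 10 ε-transitions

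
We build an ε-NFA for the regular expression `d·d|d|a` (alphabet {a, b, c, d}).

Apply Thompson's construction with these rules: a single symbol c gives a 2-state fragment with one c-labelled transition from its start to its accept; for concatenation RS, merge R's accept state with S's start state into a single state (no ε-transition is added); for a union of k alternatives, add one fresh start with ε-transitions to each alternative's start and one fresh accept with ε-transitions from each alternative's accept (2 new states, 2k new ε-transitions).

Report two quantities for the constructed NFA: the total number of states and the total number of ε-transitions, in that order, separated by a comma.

Bottom-up over the parse tree:
Each of the 4 symbol leaves contributes 2 states and 0 ε-transitions.
  d·d = 3 states, 0 ε-transitions
  d·d|d|a = 9 states, 6 ε-transitions

9, 6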